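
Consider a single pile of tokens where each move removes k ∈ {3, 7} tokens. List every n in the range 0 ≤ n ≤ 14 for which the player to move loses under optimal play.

Build the Grundy sequence with g(k) = mex{g(k−s) : s ∈ {3, 7}, s ≤ k}:
k:     0  1  2  3  4  5  6  7  8  9 10 11 12 13 14
g(k):  0  0  0  1  1  1  0  2  2  1  0  0  0  1  1
The P-positions (g = 0) in 0..14 are 0, 1, 2, 6, 10, 11, 12.

0, 1, 2, 6, 10, 11, 12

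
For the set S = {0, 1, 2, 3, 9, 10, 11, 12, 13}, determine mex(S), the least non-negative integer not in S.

4

The values 0, 1, 2, 3 are all present; 4 is the first non-negative integer missing from the set.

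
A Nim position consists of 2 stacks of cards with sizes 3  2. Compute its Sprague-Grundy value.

Compute the nim-sum pairwise:
3 XOR 2 = 1

1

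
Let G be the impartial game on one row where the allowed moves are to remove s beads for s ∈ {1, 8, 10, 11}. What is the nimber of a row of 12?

Compute g(0), g(1), … for moves {1, 8, 10, 11}:
g(0) = mex{} = 0
g(1) = mex{0} = 1
g(2) = mex{1} = 0
g(3) = mex{0} = 1
g(4) = mex{1} = 0
g(5) = mex{0} = 1
g(6) = mex{1} = 0
g(7) = mex{0} = 1
g(8) = mex{0,1} = 2
g(9) = mex{1,2} = 0
g(10) = mex{0} = 1
g(11) = mex{0,1} = 2
g(12) = mex{0,1,2} = 3
So g(12) = 3.

3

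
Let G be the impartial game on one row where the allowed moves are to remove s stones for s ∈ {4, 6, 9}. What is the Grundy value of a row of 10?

Compute g(0), g(1), … for moves {4, 6, 9}:
g(0) = mex{} = 0
g(1) = mex{} = 0
g(2) = mex{} = 0
g(3) = mex{} = 0
g(4) = mex{0} = 1
g(5) = mex{0} = 1
g(6) = mex{0} = 1
g(7) = mex{0} = 1
g(8) = mex{0,1} = 2
g(9) = mex{0,1} = 2
g(10) = mex{0,1} = 2
So g(10) = 2.

2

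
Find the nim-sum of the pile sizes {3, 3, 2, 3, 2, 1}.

2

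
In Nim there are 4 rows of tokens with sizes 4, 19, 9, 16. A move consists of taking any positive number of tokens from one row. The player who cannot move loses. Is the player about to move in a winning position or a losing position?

Compute the nim-sum pairwise:
4 XOR 19 = 23
23 XOR 9 = 30
30 XOR 16 = 14
The nim-sum is 14 ≠ 0, so this is an N-position: the player to move can win.

Winning position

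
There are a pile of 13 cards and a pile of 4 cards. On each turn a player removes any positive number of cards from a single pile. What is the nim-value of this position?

Nim-sum: 13 ^ 4 = 9.

9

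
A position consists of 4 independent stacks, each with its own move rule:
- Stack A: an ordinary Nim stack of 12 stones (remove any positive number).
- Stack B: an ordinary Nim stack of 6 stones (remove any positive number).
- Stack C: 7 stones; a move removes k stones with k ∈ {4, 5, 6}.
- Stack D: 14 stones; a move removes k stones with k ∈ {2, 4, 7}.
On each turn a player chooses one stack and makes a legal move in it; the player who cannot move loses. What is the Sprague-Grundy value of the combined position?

Stack A is a plain Nim stack of size 12, so its Grundy value is 12.
Stack B is a plain Nim stack of size 6, so its Grundy value is 6.
For stack C, compute g(0), g(1), … with moves {4, 5, 6}:
k:     0  1  2  3  4  5  6  7
g(k):  0  0  0  0  1  1  1  1
So g(7) = 1.
Grundy values for stack D (subtraction set {2, 4, 7}):
k:     0  1  2  3  4  5  6  7  8  9 10 11 12 13 14
g(k):  0  0  1  1  2  2  0  3  1  0  2  1  0  2  1
So g(14) = 1.
By the Sprague-Grundy theorem, the Grundy value of a sum of independent games is the XOR of the component values.
Combined value = 12 ⊕ 6 ⊕ 1 ⊕ 1 = 10.

10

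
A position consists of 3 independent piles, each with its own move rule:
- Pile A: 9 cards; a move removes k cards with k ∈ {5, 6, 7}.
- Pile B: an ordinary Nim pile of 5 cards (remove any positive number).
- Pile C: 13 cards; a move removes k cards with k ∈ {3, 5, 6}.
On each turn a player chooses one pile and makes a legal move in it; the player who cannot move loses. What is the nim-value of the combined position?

5

Grundy values for pile A (subtraction set {5, 6, 7}):
k:     0  1  2  3  4  5  6  7  8  9
g(k):  0  0  0  0  0  1  1  1  1  1
So g(9) = 1.
Pile B is a plain Nim pile of size 5, so its Grundy value is 5.
Build the Grundy sequence for pile C with g(k) = mex{g(k−s) : s ∈ {3, 5, 6}, s ≤ k}:
g(0) = mex{} = 0
g(1) = mex{} = 0
g(2) = mex{} = 0
g(3) = mex{0} = 1
g(4) = mex{0} = 1
g(5) = mex{0} = 1
g(6) = mex{0,1} = 2
g(7) = mex{0,1} = 2
g(8) = mex{0,1} = 2
g(9) = mex{1,2} = 0
g(10) = mex{1,2} = 0
g(11) = mex{1,2} = 0
g(12) = mex{0,2} = 1
g(13) = mex{0,2} = 1
So g(13) = 1.
By the Sprague-Grundy theorem, the Grundy value of a sum of independent games is the XOR of the component values.
Combined value = 1 XOR 5 XOR 1 = 5.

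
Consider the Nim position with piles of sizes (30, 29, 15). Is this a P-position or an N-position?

N-position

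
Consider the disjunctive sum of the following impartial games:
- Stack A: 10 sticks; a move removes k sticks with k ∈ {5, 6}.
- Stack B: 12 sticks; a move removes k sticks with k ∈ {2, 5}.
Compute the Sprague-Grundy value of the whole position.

0

Build the Grundy sequence for stack A with g(k) = mex{g(k−s) : s ∈ {5, 6}, s ≤ k}:
g(0) = mex{} = 0
g(1) = mex{} = 0
g(2) = mex{} = 0
g(3) = mex{} = 0
g(4) = mex{} = 0
g(5) = mex{0} = 1
g(6) = mex{0} = 1
g(7) = mex{0} = 1
g(8) = mex{0} = 1
g(9) = mex{0} = 1
g(10) = mex{0,1} = 2
So g(10) = 2.
Build the Grundy sequence for stack B with g(k) = mex{g(k−s) : s ∈ {2, 5}, s ≤ k}:
k:     0  1  2  3  4  5  6  7  8  9 10 11 12
g(k):  0  0  1  1  0  2  1  0  0  1  1  0  2
So g(12) = 2.
By the Sprague-Grundy theorem, the Grundy value of a sum of independent games is the XOR of the component values.
Combined value = 2 XOR 2 = 0.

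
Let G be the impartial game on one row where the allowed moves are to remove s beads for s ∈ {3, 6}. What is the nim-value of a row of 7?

2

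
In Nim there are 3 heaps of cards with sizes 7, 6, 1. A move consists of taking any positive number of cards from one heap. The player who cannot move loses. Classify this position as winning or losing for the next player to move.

Losing position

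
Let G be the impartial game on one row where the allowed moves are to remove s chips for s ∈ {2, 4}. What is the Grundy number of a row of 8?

Compute g(0), g(1), … for moves {2, 4}:
g(0) = mex{} = 0
g(1) = mex{} = 0
g(2) = mex{0} = 1
g(3) = mex{0} = 1
g(4) = mex{0,1} = 2
g(5) = mex{0,1} = 2
g(6) = mex{1,2} = 0
g(7) = mex{1,2} = 0
g(8) = mex{0,2} = 1
So g(8) = 1.

1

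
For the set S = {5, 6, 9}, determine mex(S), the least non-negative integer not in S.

0

0 is not in the set, so the mex is 0.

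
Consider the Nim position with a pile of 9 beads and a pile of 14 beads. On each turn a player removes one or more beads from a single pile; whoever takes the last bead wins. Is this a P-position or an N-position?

N-position

Write each in binary and XOR column by column:
  1001  (9)
  1110  (14)
  ----
  0111  (7)
The nim-sum is 7 ≠ 0, so this is an N-position: the player to move can win.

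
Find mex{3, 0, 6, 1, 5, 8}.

The values 0, 1 are all present; 2 is the first non-negative integer missing from the set.

2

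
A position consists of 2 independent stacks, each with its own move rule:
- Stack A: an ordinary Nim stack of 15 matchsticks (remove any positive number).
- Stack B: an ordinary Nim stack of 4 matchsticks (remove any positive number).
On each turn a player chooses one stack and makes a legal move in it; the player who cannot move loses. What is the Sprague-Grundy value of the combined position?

11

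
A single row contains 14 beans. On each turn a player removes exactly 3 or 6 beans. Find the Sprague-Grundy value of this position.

1

Compute g(0), g(1), … for moves {3, 6}:
g(0) = mex{} = 0
g(1) = mex{} = 0
g(2) = mex{} = 0
g(3) = mex{0} = 1
g(4) = mex{0} = 1
g(5) = mex{0} = 1
g(6) = mex{0,1} = 2
g(7) = mex{0,1} = 2
g(8) = mex{0,1} = 2
g(9) = mex{1,2} = 0
g(10) = mex{1,2} = 0
g(11) = mex{1,2} = 0
g(12) = mex{0,2} = 1
g(13) = mex{0,2} = 1
g(14) = mex{0,2} = 1
So g(14) = 1.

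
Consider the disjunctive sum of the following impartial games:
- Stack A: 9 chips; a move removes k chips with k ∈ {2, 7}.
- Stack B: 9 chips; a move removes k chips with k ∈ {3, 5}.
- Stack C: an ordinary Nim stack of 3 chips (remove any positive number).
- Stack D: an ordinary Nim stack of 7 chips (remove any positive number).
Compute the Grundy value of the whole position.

4

Build the Grundy sequence for stack A with g(k) = mex{g(k−s) : s ∈ {2, 7}, s ≤ k}:
k:     0  1  2  3  4  5  6  7  8  9
g(k):  0  0  1  1  0  0  1  1  2  0
So g(9) = 0.
For stack B, compute g(0), g(1), … with moves {3, 5}:
g(0) = mex{} = 0
g(1) = mex{} = 0
g(2) = mex{} = 0
g(3) = mex{0} = 1
g(4) = mex{0} = 1
g(5) = mex{0} = 1
g(6) = mex{0,1} = 2
g(7) = mex{0,1} = 2
g(8) = mex{1} = 0
g(9) = mex{1,2} = 0
So g(9) = 0.
Stack C is a plain Nim stack of size 3, so its Grundy value is 3.
Stack D is a plain Nim stack of size 7, so its Grundy value is 7.
By the Sprague-Grundy theorem, the Grundy value of a sum of independent games is the XOR of the component values.
Combined value = 0 XOR 0 XOR 3 XOR 7 = 4.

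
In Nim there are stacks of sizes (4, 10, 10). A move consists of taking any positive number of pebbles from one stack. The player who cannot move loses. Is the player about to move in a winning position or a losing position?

Nim-sum: 4 XOR 10 XOR 10 = 4.
The nim-sum is 4 ≠ 0, so this is an N-position: the player to move can win.

Winning position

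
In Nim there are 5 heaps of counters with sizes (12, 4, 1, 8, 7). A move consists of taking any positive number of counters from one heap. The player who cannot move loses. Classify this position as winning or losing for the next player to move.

Write each in binary and XOR column by column:
  1100  (12)
  0100  (4)
  0001  (1)
  1000  (8)
  0111  (7)
  ----
  0110  (6)
The nim-sum is 6 ≠ 0, so this is an N-position: the player to move can win.

Winning position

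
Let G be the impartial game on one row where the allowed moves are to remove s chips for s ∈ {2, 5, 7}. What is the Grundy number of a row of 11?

Build the Grundy sequence with g(k) = mex{g(k−s) : s ∈ {2, 5, 7}, s ≤ k}:
k:     0  1  2  3  4  5  6  7  8  9 10 11
g(k):  0  0  1  1  0  2  1  3  2  2  0  3
So g(11) = 3.

3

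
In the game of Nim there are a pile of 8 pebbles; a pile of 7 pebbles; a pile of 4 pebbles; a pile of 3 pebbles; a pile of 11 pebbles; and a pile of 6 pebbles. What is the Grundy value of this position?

Write each in binary and XOR column by column:
  1000  (8)
  0111  (7)
  0100  (4)
  0011  (3)
  1011  (11)
  0110  (6)
  ----
  0101  (5)

5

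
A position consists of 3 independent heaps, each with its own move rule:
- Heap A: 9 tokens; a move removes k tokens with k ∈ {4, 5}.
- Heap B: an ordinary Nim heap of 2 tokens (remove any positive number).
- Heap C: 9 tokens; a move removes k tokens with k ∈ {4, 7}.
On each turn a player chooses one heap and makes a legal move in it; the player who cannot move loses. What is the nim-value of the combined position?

Build the Grundy sequence for heap A with g(k) = mex{g(k−s) : s ∈ {4, 5}, s ≤ k}:
g(0) = mex{} = 0
g(1) = mex{} = 0
g(2) = mex{} = 0
g(3) = mex{} = 0
g(4) = mex{0} = 1
g(5) = mex{0} = 1
g(6) = mex{0} = 1
g(7) = mex{0} = 1
g(8) = mex{0,1} = 2
g(9) = mex{1} = 0
So g(9) = 0.
Heap B is a plain Nim heap of size 2, so its Grundy value is 2.
Build the Grundy sequence for heap C with g(k) = mex{g(k−s) : s ∈ {4, 7}, s ≤ k}:
g(0) = mex{} = 0
g(1) = mex{} = 0
g(2) = mex{} = 0
g(3) = mex{} = 0
g(4) = mex{0} = 1
g(5) = mex{0} = 1
g(6) = mex{0} = 1
g(7) = mex{0} = 1
g(8) = mex{0,1} = 2
g(9) = mex{0,1} = 2
So g(9) = 2.
By the Sprague-Grundy theorem, the Grundy value of a sum of independent games is the XOR of the component values.
Combined value = 0 XOR 2 XOR 2 = 0.

0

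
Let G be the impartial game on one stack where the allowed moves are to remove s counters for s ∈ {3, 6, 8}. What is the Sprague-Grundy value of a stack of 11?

0

Grundy values for subtraction set {3, 6, 8}:
g(0) = mex{} = 0
g(1) = mex{} = 0
g(2) = mex{} = 0
g(3) = mex{0} = 1
g(4) = mex{0} = 1
g(5) = mex{0} = 1
g(6) = mex{0,1} = 2
g(7) = mex{0,1} = 2
g(8) = mex{0,1} = 2
g(9) = mex{0,1,2} = 3
g(10) = mex{0,1,2} = 3
g(11) = mex{1,2} = 0
So g(11) = 0.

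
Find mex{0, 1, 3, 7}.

The values 0, 1 are all present; 2 is the first non-negative integer missing from the set.

2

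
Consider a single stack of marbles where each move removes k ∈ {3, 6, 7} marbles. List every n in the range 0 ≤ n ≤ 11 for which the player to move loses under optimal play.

0, 1, 2, 10, 11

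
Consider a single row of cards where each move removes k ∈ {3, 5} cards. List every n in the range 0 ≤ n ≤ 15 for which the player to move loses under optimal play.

0, 1, 2, 8, 9, 10

Build the Grundy sequence with g(k) = mex{g(k−s) : s ∈ {3, 5}, s ≤ k}:
k:     0  1  2  3  4  5  6  7  8  9 10 11 12 13 14 15
g(k):  0  0  0  1  1  1  2  2  0  0  0  1  1  1  2  2
The P-positions (g = 0) in 0..15 are 0, 1, 2, 8, 9, 10.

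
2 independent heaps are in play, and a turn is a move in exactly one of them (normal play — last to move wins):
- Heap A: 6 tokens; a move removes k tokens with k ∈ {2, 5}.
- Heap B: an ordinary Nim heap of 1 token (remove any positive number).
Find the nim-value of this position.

0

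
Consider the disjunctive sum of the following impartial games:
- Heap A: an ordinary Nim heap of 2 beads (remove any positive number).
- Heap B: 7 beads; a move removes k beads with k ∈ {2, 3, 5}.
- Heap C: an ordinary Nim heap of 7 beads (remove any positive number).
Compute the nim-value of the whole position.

5

Heap A is a plain Nim heap of size 2, so its Grundy value is 2.
Build the Grundy sequence for heap B with g(k) = mex{g(k−s) : s ∈ {2, 3, 5}, s ≤ k}:
g(0) = mex{} = 0
g(1) = mex{} = 0
g(2) = mex{0} = 1
g(3) = mex{0} = 1
g(4) = mex{0,1} = 2
g(5) = mex{0,1} = 2
g(6) = mex{0,1,2} = 3
g(7) = mex{1,2} = 0
So g(7) = 0.
Heap C is a plain Nim heap of size 7, so its Grundy value is 7.
By the Sprague-Grundy theorem, the Grundy value of a sum of independent games is the XOR of the component values.
Combined value = 2 ⊕ 0 ⊕ 7 = 5.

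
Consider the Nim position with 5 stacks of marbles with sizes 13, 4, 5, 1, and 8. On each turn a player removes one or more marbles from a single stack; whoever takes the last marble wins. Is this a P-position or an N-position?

Compute the nim-sum pairwise:
13 XOR 4 = 9
9 XOR 5 = 12
12 XOR 1 = 13
13 XOR 8 = 5
The nim-sum is 5 ≠ 0, so this is an N-position: the player to move can win.

N-position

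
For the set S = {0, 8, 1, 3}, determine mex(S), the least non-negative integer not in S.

2

The values 0, 1 are all present; 2 is the first non-negative integer missing from the set.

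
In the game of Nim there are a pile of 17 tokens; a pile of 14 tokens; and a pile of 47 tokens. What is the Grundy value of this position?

48

In binary:
  010001  (17)
  001110  (14)
  101111  (47)
  ------
  110000  (48)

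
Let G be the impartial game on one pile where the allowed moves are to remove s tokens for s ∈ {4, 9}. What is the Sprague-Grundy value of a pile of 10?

2

Grundy values for subtraction set {4, 9}:
g(0) = mex{} = 0
g(1) = mex{} = 0
g(2) = mex{} = 0
g(3) = mex{} = 0
g(4) = mex{0} = 1
g(5) = mex{0} = 1
g(6) = mex{0} = 1
g(7) = mex{0} = 1
g(8) = mex{1} = 0
g(9) = mex{0,1} = 2
g(10) = mex{0,1} = 2
So g(10) = 2.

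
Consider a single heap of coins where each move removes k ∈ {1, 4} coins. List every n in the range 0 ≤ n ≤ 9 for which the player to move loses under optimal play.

Compute g(0), g(1), … for moves {1, 4}:
k:     0  1  2  3  4  5  6  7  8  9
g(k):  0  1  0  1  2  0  1  0  1  2
The P-positions (g = 0) in 0..9 are 0, 2, 5, 7.

0, 2, 5, 7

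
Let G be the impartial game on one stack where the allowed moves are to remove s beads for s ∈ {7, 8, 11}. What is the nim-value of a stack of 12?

Build the Grundy sequence with g(k) = mex{g(k−s) : s ∈ {7, 8, 11}, s ≤ k}:
g(0) = mex{} = 0
g(1) = mex{} = 0
g(2) = mex{} = 0
g(3) = mex{} = 0
g(4) = mex{} = 0
g(5) = mex{} = 0
g(6) = mex{} = 0
g(7) = mex{0} = 1
g(8) = mex{0} = 1
g(9) = mex{0} = 1
g(10) = mex{0} = 1
g(11) = mex{0} = 1
g(12) = mex{0} = 1
So g(12) = 1.

1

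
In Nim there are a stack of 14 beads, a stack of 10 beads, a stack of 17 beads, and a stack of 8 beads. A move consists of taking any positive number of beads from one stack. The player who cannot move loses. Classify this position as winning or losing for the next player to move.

Winning position

Compute the nim-sum pairwise:
14 ^ 10 = 4
4 ^ 17 = 21
21 ^ 8 = 29
The nim-sum is 29 ≠ 0, so this is an N-position: the player to move can win.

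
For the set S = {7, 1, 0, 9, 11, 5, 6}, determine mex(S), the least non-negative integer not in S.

2

The values 0, 1 are all present; 2 is the first non-negative integer missing from the set.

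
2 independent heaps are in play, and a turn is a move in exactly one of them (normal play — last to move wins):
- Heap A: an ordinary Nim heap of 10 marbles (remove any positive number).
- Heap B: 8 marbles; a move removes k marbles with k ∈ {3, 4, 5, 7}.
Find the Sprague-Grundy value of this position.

8

Heap A is a plain Nim heap of size 10, so its Grundy value is 10.
For heap B, compute g(0), g(1), … with moves {3, 4, 5, 7}:
k:     0  1  2  3  4  5  6  7  8
g(k):  0  0  0  1  1  1  2  2  2
So g(8) = 2.
The value of a disjunctive sum is the nim-sum of the parts.
Combined value = 10 ⊕ 2 = 8.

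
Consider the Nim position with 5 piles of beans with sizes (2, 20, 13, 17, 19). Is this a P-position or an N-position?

N-position

Nim-sum: 2 ⊕ 20 ⊕ 13 ⊕ 17 ⊕ 19 = 25.
The nim-sum is 25 ≠ 0, so this is an N-position: the player to move can win.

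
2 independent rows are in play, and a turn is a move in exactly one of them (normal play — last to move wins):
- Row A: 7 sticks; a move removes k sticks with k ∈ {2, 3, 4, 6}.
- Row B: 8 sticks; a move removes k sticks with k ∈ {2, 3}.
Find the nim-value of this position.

2

Grundy values for row A (subtraction set {2, 3, 4, 6}):
g(0) = mex{} = 0
g(1) = mex{} = 0
g(2) = mex{0} = 1
g(3) = mex{0} = 1
g(4) = mex{0,1} = 2
g(5) = mex{0,1} = 2
g(6) = mex{0,1,2} = 3
g(7) = mex{0,1,2} = 3
So g(7) = 3.
Build the Grundy sequence for row B with g(k) = mex{g(k−s) : s ∈ {2, 3}, s ≤ k}:
k:     0  1  2  3  4  5  6  7  8
g(k):  0  0  1  1  2  0  0  1  1
So g(8) = 1.
The value of a disjunctive sum is the nim-sum of the parts.
Combined value = 3 XOR 1 = 2.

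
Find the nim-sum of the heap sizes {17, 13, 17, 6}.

11

Write each in binary and XOR column by column:
  10001  (17)
  01101  (13)
  10001  (17)
  00110  (6)
  -----
  01011  (11)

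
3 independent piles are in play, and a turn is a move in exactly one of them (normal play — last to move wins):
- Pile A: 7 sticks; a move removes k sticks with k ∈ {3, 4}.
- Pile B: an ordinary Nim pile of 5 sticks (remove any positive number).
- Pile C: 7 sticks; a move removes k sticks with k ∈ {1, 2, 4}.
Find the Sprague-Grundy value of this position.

4

For pile A, compute g(0), g(1), … with moves {3, 4}:
g(0) = mex{} = 0
g(1) = mex{} = 0
g(2) = mex{} = 0
g(3) = mex{0} = 1
g(4) = mex{0} = 1
g(5) = mex{0} = 1
g(6) = mex{0,1} = 2
g(7) = mex{1} = 0
So g(7) = 0.
Pile B is a plain Nim pile of size 5, so its Grundy value is 5.
Grundy values for pile C (subtraction set {1, 2, 4}):
g(0) = mex{} = 0
g(1) = mex{0} = 1
g(2) = mex{0,1} = 2
g(3) = mex{1,2} = 0
g(4) = mex{0,2} = 1
g(5) = mex{0,1} = 2
g(6) = mex{1,2} = 0
g(7) = mex{0,2} = 1
So g(7) = 1.
The value of a disjunctive sum is the nim-sum of the parts.
Combined value = 0 XOR 5 XOR 1 = 4.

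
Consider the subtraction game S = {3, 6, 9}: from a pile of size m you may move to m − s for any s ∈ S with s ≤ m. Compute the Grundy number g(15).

1

Build the Grundy sequence with g(k) = mex{g(k−s) : s ∈ {3, 6, 9}, s ≤ k}:
k:     0  1  2  3  4  5  6  7  8  9 10 11 12 13 14 15
g(k):  0  0  0  1  1  1  2  2  2  3  3  3  0  0  0  1
So g(15) = 1.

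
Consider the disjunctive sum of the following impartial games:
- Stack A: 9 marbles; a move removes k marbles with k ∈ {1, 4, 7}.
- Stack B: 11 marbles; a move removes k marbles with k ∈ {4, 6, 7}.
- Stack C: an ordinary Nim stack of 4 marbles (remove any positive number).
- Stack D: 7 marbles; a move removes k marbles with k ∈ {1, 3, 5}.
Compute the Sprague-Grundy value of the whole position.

4

For stack A, compute g(0), g(1), … with moves {1, 4, 7}:
k:     0  1  2  3  4  5  6  7  8  9
g(k):  0  1  0  1  2  0  1  2  0  1
So g(9) = 1.
For stack B, compute g(0), g(1), … with moves {4, 6, 7}:
g(0) = mex{} = 0
g(1) = mex{} = 0
g(2) = mex{} = 0
g(3) = mex{} = 0
g(4) = mex{0} = 1
g(5) = mex{0} = 1
g(6) = mex{0} = 1
g(7) = mex{0} = 1
g(8) = mex{0,1} = 2
g(9) = mex{0,1} = 2
g(10) = mex{0,1} = 2
g(11) = mex{1} = 0
So g(11) = 0.
Stack C is a plain Nim stack of size 4, so its Grundy value is 4.
Grundy values for stack D (subtraction set {1, 3, 5}):
g(0) = mex{} = 0
g(1) = mex{0} = 1
g(2) = mex{1} = 0
g(3) = mex{0} = 1
g(4) = mex{1} = 0
g(5) = mex{0} = 1
g(6) = mex{1} = 0
g(7) = mex{0} = 1
So g(7) = 1.
By the Sprague-Grundy theorem, the Grundy value of a sum of independent games is the XOR of the component values.
Combined value = 1 ⊕ 0 ⊕ 4 ⊕ 1 = 4.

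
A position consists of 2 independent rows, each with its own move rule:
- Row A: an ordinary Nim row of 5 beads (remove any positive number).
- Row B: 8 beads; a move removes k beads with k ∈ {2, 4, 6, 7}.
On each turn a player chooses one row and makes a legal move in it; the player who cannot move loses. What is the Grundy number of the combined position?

Row A is a plain Nim row of size 5, so its Grundy value is 5.
Build the Grundy sequence for row B with g(k) = mex{g(k−s) : s ∈ {2, 4, 6, 7}, s ≤ k}:
g(0) = mex{} = 0
g(1) = mex{} = 0
g(2) = mex{0} = 1
g(3) = mex{0} = 1
g(4) = mex{0,1} = 2
g(5) = mex{0,1} = 2
g(6) = mex{0,1,2} = 3
g(7) = mex{0,1,2} = 3
g(8) = mex{0,1,2,3} = 4
So g(8) = 4.
By the Sprague-Grundy theorem, the Grundy value of a sum of independent games is the XOR of the component values.
Combined value = 5 ⊕ 4 = 1.

1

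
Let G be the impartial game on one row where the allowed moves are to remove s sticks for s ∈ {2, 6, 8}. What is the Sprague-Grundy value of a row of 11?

3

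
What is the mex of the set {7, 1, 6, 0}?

2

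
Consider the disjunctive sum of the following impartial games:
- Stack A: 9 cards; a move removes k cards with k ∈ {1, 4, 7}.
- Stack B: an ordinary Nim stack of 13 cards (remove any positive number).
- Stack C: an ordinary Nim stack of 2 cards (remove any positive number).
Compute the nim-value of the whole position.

14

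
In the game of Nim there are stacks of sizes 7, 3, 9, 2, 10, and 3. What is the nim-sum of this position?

6

Nim-sum: 7 XOR 3 XOR 9 XOR 2 XOR 10 XOR 3 = 6.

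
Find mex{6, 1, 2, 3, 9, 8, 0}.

4

The values 0, 1, 2, 3 are all present; 4 is the first non-negative integer missing from the set.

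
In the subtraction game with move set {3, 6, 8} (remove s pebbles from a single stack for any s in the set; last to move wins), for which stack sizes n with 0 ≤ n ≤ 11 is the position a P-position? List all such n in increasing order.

0, 1, 2, 11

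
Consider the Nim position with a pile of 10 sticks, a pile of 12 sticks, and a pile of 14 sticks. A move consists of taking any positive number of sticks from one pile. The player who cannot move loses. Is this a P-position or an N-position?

Nim-sum: 10 ^ 12 ^ 14 = 8.
The nim-sum is 8 ≠ 0, so this is an N-position: the player to move can win.

N-position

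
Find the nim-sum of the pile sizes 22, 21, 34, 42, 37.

46

In binary:
  010110  (22)
  010101  (21)
  100010  (34)
  101010  (42)
  100101  (37)
  ------
  101110  (46)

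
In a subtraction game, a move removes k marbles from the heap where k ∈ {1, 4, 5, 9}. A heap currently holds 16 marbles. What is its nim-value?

0

Grundy values for subtraction set {1, 4, 5, 9}:
k:     0  1  2  3  4  5  6  7  8  9 10 11 12 13 14 15 16
g(k):  0  1  0  1  2  3  2  3  0  1  0  1  2  3  2  3  0
So g(16) = 0.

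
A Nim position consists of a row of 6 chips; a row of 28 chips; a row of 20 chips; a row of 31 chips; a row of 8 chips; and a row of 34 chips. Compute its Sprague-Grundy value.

59

Compute the nim-sum pairwise:
6 ^ 28 = 26
26 ^ 20 = 14
14 ^ 31 = 17
17 ^ 8 = 25
25 ^ 34 = 59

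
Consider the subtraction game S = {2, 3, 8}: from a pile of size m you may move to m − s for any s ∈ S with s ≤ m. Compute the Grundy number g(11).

Grundy values for subtraction set {2, 3, 8}:
g(0) = mex{} = 0
g(1) = mex{} = 0
g(2) = mex{0} = 1
g(3) = mex{0} = 1
g(4) = mex{0,1} = 2
g(5) = mex{1} = 0
g(6) = mex{1,2} = 0
g(7) = mex{0,2} = 1
g(8) = mex{0} = 1
g(9) = mex{0,1} = 2
g(10) = mex{1} = 0
g(11) = mex{1,2} = 0
So g(11) = 0.

0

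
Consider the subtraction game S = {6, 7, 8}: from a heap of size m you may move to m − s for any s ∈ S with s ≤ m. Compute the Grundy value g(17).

0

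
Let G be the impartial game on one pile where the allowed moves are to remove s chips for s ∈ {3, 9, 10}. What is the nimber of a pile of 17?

1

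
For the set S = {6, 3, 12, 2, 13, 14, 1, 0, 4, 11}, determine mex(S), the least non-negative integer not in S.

The values 0, 1, 2, 3, 4 are all present; 5 is the first non-negative integer missing from the set.

5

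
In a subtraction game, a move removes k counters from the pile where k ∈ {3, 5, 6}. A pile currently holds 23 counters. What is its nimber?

Build the Grundy sequence with g(k) = mex{g(k−s) : s ∈ {3, 5, 6}, s ≤ k}:
k:     0  1  2  3  4  5  6  7  8  9 10 11 12 13 14 15 16 17 18 19 20 21 22 23
g(k):  0  0  0  1  1  1  2  2  2  0  0  0  1  1  1  2  2  2  0  0  0  1  1  1
So g(23) = 1.

1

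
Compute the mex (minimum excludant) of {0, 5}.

1

0 is in the set but 1 is not, so the mex is 1.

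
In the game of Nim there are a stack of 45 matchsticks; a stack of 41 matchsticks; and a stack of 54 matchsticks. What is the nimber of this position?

In binary:
  101101  (45)
  101001  (41)
  110110  (54)
  ------
  110010  (50)

50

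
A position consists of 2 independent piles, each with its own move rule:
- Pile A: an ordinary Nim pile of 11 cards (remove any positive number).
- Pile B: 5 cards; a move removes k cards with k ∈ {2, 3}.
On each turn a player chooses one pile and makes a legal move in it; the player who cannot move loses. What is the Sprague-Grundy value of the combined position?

Pile A is a plain Nim pile of size 11, so its Grundy value is 11.
For pile B, compute g(0), g(1), … with moves {2, 3}:
g(0) = mex{} = 0
g(1) = mex{} = 0
g(2) = mex{0} = 1
g(3) = mex{0} = 1
g(4) = mex{0,1} = 2
g(5) = mex{1} = 0
So g(5) = 0.
The value of a disjunctive sum is the nim-sum of the parts.
Combined value = 11 XOR 0 = 11.

11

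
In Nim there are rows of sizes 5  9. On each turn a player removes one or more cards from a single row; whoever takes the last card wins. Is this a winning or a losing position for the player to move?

Compute the nim-sum pairwise:
5 ^ 9 = 12
The nim-sum is 12 ≠ 0, so this is an N-position: the player to move can win.

Winning position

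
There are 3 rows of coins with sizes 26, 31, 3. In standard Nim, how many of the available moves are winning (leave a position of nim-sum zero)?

1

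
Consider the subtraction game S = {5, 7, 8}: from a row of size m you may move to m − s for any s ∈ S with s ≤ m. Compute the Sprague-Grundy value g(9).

1

Grundy values for subtraction set {5, 7, 8}:
k:     0  1  2  3  4  5  6  7  8  9
g(k):  0  0  0  0  0  1  1  1  1  1
So g(9) = 1.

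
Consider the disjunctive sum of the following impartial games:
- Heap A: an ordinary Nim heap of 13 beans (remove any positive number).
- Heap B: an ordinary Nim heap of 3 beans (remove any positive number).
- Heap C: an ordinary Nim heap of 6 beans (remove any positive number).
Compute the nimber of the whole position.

Heap A is a plain Nim heap of size 13, so its Grundy value is 13.
Heap B is a plain Nim heap of size 3, so its Grundy value is 3.
Heap C is a plain Nim heap of size 6, so its Grundy value is 6.
By the Sprague-Grundy theorem, the Grundy value of a sum of independent games is the XOR of the component values.
Combined value = 13 ⊕ 3 ⊕ 6 = 8.

8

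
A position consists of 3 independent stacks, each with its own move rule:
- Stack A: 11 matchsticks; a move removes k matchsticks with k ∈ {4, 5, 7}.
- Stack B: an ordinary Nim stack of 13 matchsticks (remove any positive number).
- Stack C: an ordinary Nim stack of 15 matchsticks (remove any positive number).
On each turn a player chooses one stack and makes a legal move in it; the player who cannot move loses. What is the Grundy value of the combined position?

2

Grundy values for stack A (subtraction set {4, 5, 7}):
k:     0  1  2  3  4  5  6  7  8  9 10 11
g(k):  0  0  0  0  1  1  1  1  2  2  2  0
So g(11) = 0.
Stack B is a plain Nim stack of size 13, so its Grundy value is 13.
Stack C is a plain Nim stack of size 15, so its Grundy value is 15.
By the Sprague-Grundy theorem, the Grundy value of a sum of independent games is the XOR of the component values.
Combined value = 0 ⊕ 13 ⊕ 15 = 2.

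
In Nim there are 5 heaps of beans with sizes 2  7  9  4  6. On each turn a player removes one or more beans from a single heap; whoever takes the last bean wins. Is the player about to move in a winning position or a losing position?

Winning position

Nim-sum: 2 ^ 7 ^ 9 ^ 4 ^ 6 = 14.
The nim-sum is 14 ≠ 0, so this is an N-position: the player to move can win.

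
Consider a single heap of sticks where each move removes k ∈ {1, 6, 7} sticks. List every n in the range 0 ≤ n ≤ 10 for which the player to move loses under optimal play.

0, 2, 4

Compute g(0), g(1), … for moves {1, 6, 7}:
g(0) = mex{} = 0
g(1) = mex{0} = 1
g(2) = mex{1} = 0
g(3) = mex{0} = 1
g(4) = mex{1} = 0
g(5) = mex{0} = 1
g(6) = mex{0,1} = 2
g(7) = mex{0,1,2} = 3
g(8) = mex{0,1,3} = 2
g(9) = mex{0,1,2} = 3
g(10) = mex{0,1,3} = 2
The P-positions (g = 0) in 0..10 are 0, 2, 4.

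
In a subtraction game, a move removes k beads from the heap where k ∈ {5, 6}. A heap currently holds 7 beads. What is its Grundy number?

1

Grundy values for subtraction set {5, 6}:
g(0) = mex{} = 0
g(1) = mex{} = 0
g(2) = mex{} = 0
g(3) = mex{} = 0
g(4) = mex{} = 0
g(5) = mex{0} = 1
g(6) = mex{0} = 1
g(7) = mex{0} = 1
So g(7) = 1.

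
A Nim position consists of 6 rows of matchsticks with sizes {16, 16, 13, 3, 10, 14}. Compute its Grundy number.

10

Compute the nim-sum pairwise:
16 XOR 16 = 0
0 XOR 13 = 13
13 XOR 3 = 14
14 XOR 10 = 4
4 XOR 14 = 10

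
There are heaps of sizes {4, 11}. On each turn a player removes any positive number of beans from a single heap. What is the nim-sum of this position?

Bitwise XOR of the heap sizes:
  0100  (4)
  1011  (11)
  ----
  1111  (15)

15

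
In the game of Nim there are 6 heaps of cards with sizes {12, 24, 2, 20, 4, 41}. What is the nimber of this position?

47

Compute the nim-sum pairwise:
12 ^ 24 = 20
20 ^ 2 = 22
22 ^ 20 = 2
2 ^ 4 = 6
6 ^ 41 = 47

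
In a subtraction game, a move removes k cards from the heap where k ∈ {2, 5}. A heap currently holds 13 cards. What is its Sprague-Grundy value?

Build the Grundy sequence with g(k) = mex{g(k−s) : s ∈ {2, 5}, s ≤ k}:
g(0) = mex{} = 0
g(1) = mex{} = 0
g(2) = mex{0} = 1
g(3) = mex{0} = 1
g(4) = mex{1} = 0
g(5) = mex{0,1} = 2
g(6) = mex{0} = 1
g(7) = mex{1,2} = 0
g(8) = mex{1} = 0
g(9) = mex{0} = 1
g(10) = mex{0,2} = 1
g(11) = mex{1} = 0
g(12) = mex{0,1} = 2
g(13) = mex{0} = 1
So g(13) = 1.

1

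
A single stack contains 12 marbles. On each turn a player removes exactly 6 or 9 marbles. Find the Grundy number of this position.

2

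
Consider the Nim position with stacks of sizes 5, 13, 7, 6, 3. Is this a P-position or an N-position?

Nim-sum: 5 XOR 13 XOR 7 XOR 6 XOR 3 = 10.
The nim-sum is 10 ≠ 0, so this is an N-position: the player to move can win.

N-position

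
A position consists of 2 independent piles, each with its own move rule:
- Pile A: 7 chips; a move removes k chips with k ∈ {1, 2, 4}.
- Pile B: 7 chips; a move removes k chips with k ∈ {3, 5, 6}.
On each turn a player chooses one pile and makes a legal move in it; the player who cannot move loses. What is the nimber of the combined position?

3

Grundy values for pile A (subtraction set {1, 2, 4}):
k:     0  1  2  3  4  5  6  7
g(k):  0  1  2  0  1  2  0  1
So g(7) = 1.
Build the Grundy sequence for pile B with g(k) = mex{g(k−s) : s ∈ {3, 5, 6}, s ≤ k}:
k:     0  1  2  3  4  5  6  7
g(k):  0  0  0  1  1  1  2  2
So g(7) = 2.
By the Sprague-Grundy theorem, the Grundy value of a sum of independent games is the XOR of the component values.
Combined value = 1 XOR 2 = 3.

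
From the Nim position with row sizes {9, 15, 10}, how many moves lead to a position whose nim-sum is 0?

3

Nim-sum: 9 ⊕ 15 ⊕ 10 = 12.
The overall nim-sum is X = 12. A row of size p has a winning move iff p XOR X < p (reduce it to p XOR X).
  9: 9 XOR 12 = 5 < 9 — winning move (to 5).
  15: 15 XOR 12 = 3 < 15 — winning move (to 3).
  10: 10 XOR 12 = 6 < 10 — winning move (to 6).
That gives 3 winning moves.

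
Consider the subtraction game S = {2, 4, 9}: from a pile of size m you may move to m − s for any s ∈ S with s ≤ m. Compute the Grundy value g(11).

Grundy values for subtraction set {2, 4, 9}:
g(0) = mex{} = 0
g(1) = mex{} = 0
g(2) = mex{0} = 1
g(3) = mex{0} = 1
g(4) = mex{0,1} = 2
g(5) = mex{0,1} = 2
g(6) = mex{1,2} = 0
g(7) = mex{1,2} = 0
g(8) = mex{0,2} = 1
g(9) = mex{0,2} = 1
g(10) = mex{0,1} = 2
g(11) = mex{0,1} = 2
So g(11) = 2.

2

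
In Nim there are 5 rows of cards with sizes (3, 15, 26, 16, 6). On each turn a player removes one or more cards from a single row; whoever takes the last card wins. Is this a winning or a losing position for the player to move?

Losing position

Compute the nim-sum pairwise:
3 ⊕ 15 = 12
12 ⊕ 26 = 22
22 ⊕ 16 = 6
6 ⊕ 6 = 0
The nim-sum is 0, so this is a P-position: the player to move is in a losing position under optimal play.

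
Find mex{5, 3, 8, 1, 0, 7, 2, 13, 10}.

4

The values 0, 1, 2, 3 are all present; 4 is the first non-negative integer missing from the set.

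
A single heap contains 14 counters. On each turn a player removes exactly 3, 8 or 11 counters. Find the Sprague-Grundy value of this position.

2

Grundy values for subtraction set {3, 8, 11}:
k:     0  1  2  3  4  5  6  7  8  9 10 11 12 13 14
g(k):  0  0  0  1  1  1  0  0  2  1  1  3  2  2  2
So g(14) = 2.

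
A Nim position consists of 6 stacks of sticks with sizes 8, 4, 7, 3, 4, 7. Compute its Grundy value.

Compute the nim-sum pairwise:
8 ^ 4 = 12
12 ^ 7 = 11
11 ^ 3 = 8
8 ^ 4 = 12
12 ^ 7 = 11

11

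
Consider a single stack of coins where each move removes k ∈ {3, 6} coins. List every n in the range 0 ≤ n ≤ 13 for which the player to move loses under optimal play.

0, 1, 2, 9, 10, 11

Compute g(0), g(1), … for moves {3, 6}:
k:     0  1  2  3  4  5  6  7  8  9 10 11 12 13
g(k):  0  0  0  1  1  1  2  2  2  0  0  0  1  1
The P-positions (g = 0) in 0..13 are 0, 1, 2, 9, 10, 11.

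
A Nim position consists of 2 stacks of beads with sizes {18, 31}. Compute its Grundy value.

13

Write each in binary and XOR column by column:
  10010  (18)
  11111  (31)
  -----
  01101  (13)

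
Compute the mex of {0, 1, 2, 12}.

The values 0, 1, 2 are all present; 3 is the first non-negative integer missing from the set.

3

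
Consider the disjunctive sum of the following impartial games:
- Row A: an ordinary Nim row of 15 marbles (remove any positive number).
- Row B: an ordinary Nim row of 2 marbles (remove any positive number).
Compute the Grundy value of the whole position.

Row A is a plain Nim row of size 15, so its Grundy value is 15.
Row B is a plain Nim row of size 2, so its Grundy value is 2.
The value of a disjunctive sum is the nim-sum of the parts.
Combined value = 15 ⊕ 2 = 13.

13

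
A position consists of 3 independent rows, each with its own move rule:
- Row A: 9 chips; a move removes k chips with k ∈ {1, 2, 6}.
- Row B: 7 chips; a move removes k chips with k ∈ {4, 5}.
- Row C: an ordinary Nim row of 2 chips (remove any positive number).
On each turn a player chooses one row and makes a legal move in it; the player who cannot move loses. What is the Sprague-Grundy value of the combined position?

1

For row A, compute g(0), g(1), … with moves {1, 2, 6}:
g(0) = mex{} = 0
g(1) = mex{0} = 1
g(2) = mex{0,1} = 2
g(3) = mex{1,2} = 0
g(4) = mex{0,2} = 1
g(5) = mex{0,1} = 2
g(6) = mex{0,1,2} = 3
g(7) = mex{1,2,3} = 0
g(8) = mex{0,2,3} = 1
g(9) = mex{0,1} = 2
So g(9) = 2.
Build the Grundy sequence for row B with g(k) = mex{g(k−s) : s ∈ {4, 5}, s ≤ k}:
g(0) = mex{} = 0
g(1) = mex{} = 0
g(2) = mex{} = 0
g(3) = mex{} = 0
g(4) = mex{0} = 1
g(5) = mex{0} = 1
g(6) = mex{0} = 1
g(7) = mex{0} = 1
So g(7) = 1.
Row C is a plain Nim row of size 2, so its Grundy value is 2.
The value of a disjunctive sum is the nim-sum of the parts.
Combined value = 2 ⊕ 1 ⊕ 2 = 1.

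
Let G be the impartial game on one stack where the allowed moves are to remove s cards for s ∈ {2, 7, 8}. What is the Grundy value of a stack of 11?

Grundy values for subtraction set {2, 7, 8}:
k:     0  1  2  3  4  5  6  7  8  9 10 11
g(k):  0  0  1  1  0  0  1  1  2  2  0  3
So g(11) = 3.

3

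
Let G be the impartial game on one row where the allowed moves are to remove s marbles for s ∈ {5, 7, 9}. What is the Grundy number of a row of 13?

2

Grundy values for subtraction set {5, 7, 9}:
k:     0  1  2  3  4  5  6  7  8  9 10 11 12 13
g(k):  0  0  0  0  0  1  1  1  1  1  2  2  2  2
So g(13) = 2.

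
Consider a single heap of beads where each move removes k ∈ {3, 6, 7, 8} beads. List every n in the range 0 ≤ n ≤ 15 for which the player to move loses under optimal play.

0, 1, 2, 11, 12, 13

Compute g(0), g(1), … for moves {3, 6, 7, 8}:
k:     0  1  2  3  4  5  6  7  8  9 10 11 12 13 14 15
g(k):  0  0  0  1  1  1  2  2  2  3  3  0  0  0  1  1
The P-positions (g = 0) in 0..15 are 0, 1, 2, 11, 12, 13.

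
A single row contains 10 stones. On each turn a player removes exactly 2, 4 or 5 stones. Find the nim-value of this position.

1

Grundy values for subtraction set {2, 4, 5}:
g(0) = mex{} = 0
g(1) = mex{} = 0
g(2) = mex{0} = 1
g(3) = mex{0} = 1
g(4) = mex{0,1} = 2
g(5) = mex{0,1} = 2
g(6) = mex{0,1,2} = 3
g(7) = mex{1,2} = 0
g(8) = mex{1,2,3} = 0
g(9) = mex{0,2} = 1
g(10) = mex{0,2,3} = 1
So g(10) = 1.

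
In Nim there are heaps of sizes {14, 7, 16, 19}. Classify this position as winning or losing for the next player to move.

Winning position

Nim-sum: 14 XOR 7 XOR 16 XOR 19 = 10.
The nim-sum is 10 ≠ 0, so this is an N-position: the player to move can win.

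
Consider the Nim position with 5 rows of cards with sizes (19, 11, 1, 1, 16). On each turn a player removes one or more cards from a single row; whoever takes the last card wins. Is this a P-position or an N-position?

In binary:
  10011  (19)
  01011  (11)
  00001  (1)
  00001  (1)
  10000  (16)
  -----
  01000  (8)
The nim-sum is 8 ≠ 0, so this is an N-position: the player to move can win.

N-position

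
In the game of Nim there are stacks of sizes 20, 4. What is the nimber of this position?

16

Compute the nim-sum pairwise:
20 XOR 4 = 16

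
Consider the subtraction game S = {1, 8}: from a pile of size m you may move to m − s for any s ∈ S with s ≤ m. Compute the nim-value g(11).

Compute g(0), g(1), … for moves {1, 8}:
k:     0  1  2  3  4  5  6  7  8  9 10 11
g(k):  0  1  0  1  0  1  0  1  2  0  1  0
So g(11) = 0.

0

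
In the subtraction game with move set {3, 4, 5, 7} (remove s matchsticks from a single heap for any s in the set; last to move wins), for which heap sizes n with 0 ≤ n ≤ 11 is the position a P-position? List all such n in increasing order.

0, 1, 2, 10, 11

Grundy values for subtraction set {3, 4, 5, 7}:
k:     0  1  2  3  4  5  6  7  8  9 10 11
g(k):  0  0  0  1  1  1  2  2  2  3  0  0
The P-positions (g = 0) in 0..11 are 0, 1, 2, 10, 11.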